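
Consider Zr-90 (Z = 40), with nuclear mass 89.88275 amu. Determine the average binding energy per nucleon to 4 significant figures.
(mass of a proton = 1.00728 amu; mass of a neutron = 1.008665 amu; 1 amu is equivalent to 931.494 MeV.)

Σm = 40·m_p + 50·m_n = 40.29120 + 50.433250 = 90.724450 amu
Mass defect Δm = 90.724450 − 89.88275 = 0.841700 amu
Binding energy = Δm·c² = 0.841700 × 931.494 MeV/amu = 784.038 MeV
Per nucleon: 784.038 / 90 = 8.712 MeV

8.712 MeV/nucleon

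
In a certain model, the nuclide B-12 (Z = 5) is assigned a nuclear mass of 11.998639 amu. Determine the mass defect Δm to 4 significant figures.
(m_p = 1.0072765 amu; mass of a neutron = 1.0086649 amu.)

0.09840 amu

With 5 protons and 7 neutrons (A = 12):
Mass of separated nucleons = 5(1.0072765) + 7(1.0086649) = 5.0363825 + 7.0606543 = 12.0970368 amu
Mass defect Δm = 12.0970368 − 11.998639 = 0.0983978 amu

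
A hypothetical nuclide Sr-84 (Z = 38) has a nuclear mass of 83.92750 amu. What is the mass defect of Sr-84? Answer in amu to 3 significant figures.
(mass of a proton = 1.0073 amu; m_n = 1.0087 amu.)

Z = 38, so N = A − Z = 84 − 38 = 46.
Σm = 38·m_p + 46·m_n = 38.2774 + 46.4002 = 84.6776 amu
The mass defect is 84.6776 − 83.92750 = 0.75010 amu.

0.750 amu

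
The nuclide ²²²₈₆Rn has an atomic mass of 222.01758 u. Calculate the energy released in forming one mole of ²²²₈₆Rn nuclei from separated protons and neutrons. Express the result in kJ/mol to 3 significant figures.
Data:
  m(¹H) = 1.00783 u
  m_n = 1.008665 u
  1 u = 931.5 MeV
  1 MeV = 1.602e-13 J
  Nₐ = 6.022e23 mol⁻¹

Z = 86, so N = A − Z = 222 − 86 = 136.
Total constituent mass: 86 × 1.00783 + 136 × 1.008665 = 223.851820 u
Δm = 223.851820 − 222.01758 = 1.834240 u
Converting to energy: 1.834240 u × 931.5 MeV/u = 1708.59 MeV
Per nucleus in joules: 1708.59 MeV × 1.602e-13 J/MeV = 2.7372e-10 J
Per mole: 2.7372e-10 J × 6.022e23 mol⁻¹ = 1.6483e+14 J/mol

1.65e+11 kJ/mol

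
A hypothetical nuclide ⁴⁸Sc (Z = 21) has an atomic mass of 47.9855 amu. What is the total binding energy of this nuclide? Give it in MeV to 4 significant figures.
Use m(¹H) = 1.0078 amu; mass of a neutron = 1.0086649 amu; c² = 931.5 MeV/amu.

384.0 MeV

The nucleus contains 21 protons and 48 − 21 = 27 neutrons.
Total constituent mass: 21 × 1.0078 + 27 × 1.0086649 = 48.3977523 amu
The mass defect is 48.3977523 − 47.9855 = 0.4122523 amu.
E_B = 0.4122523 × 931.5 = 384.013 MeV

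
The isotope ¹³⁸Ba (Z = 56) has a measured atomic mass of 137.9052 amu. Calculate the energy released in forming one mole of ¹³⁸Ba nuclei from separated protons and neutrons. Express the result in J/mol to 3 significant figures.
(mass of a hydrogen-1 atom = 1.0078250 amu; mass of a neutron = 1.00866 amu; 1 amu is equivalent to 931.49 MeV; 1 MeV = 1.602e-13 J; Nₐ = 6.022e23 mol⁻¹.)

The nucleus contains 56 protons and 138 − 56 = 82 neutrons.
Total constituent mass: 56 × 1.0078250 + 82 × 1.00866 = 139.1483200 amu
Δm = 139.1483200 − 137.9052 = 1.2431200 amu
Binding energy = Δm·c² = 1.2431200 × 931.49 MeV/amu = 1157.95 MeV
Per nucleus in joules: 1157.95 MeV × 1.602e-13 J/MeV = 1.8550e-10 J
Per mole: 1.8550e-10 J × 6.022e23 mol⁻¹ = 1.1171e+14 J/mol

1.12e+14 J/mol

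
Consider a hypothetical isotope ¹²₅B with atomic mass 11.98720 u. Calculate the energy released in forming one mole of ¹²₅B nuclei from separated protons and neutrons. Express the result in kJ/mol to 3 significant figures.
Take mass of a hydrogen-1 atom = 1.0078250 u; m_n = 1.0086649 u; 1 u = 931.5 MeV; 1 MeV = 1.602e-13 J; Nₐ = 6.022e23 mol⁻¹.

1.01e+10 kJ/mol

With 5 protons and 7 neutrons (A = 12):
Total constituent mass: 5 × 1.0078250 + 7 × 1.0086649 = 12.0997793 u
The mass defect is 12.0997793 − 11.98720 = 0.1125793 u.
Binding energy = Δm·c² = 0.1125793 × 931.5 MeV/u = 104.868 MeV
Per nucleus in joules: 104.868 MeV × 1.602e-13 J/MeV = 1.6800e-11 J
Per mole: 1.6800e-11 J × 6.022e23 mol⁻¹ = 1.0117e+13 J/mol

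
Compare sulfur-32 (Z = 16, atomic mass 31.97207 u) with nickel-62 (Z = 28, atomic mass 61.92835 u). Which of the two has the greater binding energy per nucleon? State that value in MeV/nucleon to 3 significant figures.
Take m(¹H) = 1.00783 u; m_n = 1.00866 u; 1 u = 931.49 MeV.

sulfur-32: Σm = 16(1.00783) + 16(1.00866) = 32.26384 u; Δm = 0.29177 u; E_B = 271.78 MeV; E_B/A = 8.493 MeV
nickel-62: Σm = 28(1.00783) + 34(1.00866) = 62.51368 u; Δm = 0.58533 u; E_B = 545.23 MeV; E_B/A = 8.794 MeV
nickel-62 has the higher binding energy per nucleon, so it is the more tightly bound nucleus.

nickel-62; 8.79 MeV/nucleon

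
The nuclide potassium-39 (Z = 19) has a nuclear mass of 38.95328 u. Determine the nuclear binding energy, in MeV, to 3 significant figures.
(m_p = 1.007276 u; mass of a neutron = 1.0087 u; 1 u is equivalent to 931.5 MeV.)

Z = 19, so N = A − Z = 39 − 19 = 20.
Mass of separated nucleons = 19(1.007276) + 20(1.0087) = 19.138244 + 20.1740 = 39.312244 u
Mass defect Δm = 39.312244 − 38.95328 = 0.358964 u
Converting to energy: 0.358964 u × 931.5 MeV/u = 334.375 MeV

334 MeV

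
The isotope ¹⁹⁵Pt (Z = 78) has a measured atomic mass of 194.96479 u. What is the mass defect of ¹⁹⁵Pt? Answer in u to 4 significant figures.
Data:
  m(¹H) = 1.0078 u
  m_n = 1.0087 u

1.662 u

With 78 protons and 117 neutrons (A = 195):
Σm = 78·m(¹H) + 117·m_n = 78.6084 + 118.0179 = 196.6263 u
Δm = 196.6263 − 194.96479 = 1.66151 u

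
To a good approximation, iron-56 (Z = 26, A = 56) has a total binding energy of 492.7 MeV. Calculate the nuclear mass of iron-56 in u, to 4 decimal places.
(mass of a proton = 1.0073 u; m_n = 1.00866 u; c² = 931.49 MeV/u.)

55.9207 u

Mass defect = 492.7 MeV / (931.49 MeV/u) = 0.528938 u
Constituent mass = 26(1.0073) + 30(1.00866) = 56.44960 u
Nuclear mass = 56.44960 − 0.528938 = 55.920662 u ≈ 55.9207 u (to 4 decimal places)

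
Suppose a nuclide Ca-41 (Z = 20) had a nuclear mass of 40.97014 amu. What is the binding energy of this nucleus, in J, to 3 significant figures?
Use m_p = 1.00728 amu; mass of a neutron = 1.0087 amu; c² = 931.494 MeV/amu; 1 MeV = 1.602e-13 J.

Z = 20, so N = A − Z = 41 − 20 = 21.
Total constituent mass: 20 × 1.00728 + 21 × 1.0087 = 41.32830 amu
Δm = 41.32830 − 40.97014 = 0.35816 amu
E_B = 0.35816 × 931.494 = 333.624 MeV
In joules: 333.624 MeV × 1.602e-13 J/MeV = 5.3447e-11 J

5.34e-11 J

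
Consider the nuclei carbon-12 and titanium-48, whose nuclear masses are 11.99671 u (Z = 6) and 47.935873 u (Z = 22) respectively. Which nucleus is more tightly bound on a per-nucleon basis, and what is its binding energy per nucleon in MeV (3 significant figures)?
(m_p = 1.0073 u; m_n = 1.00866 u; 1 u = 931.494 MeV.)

titanium-48; 8.73 MeV/nucleon

carbon-12: Σm = 6(1.0073) + 6(1.00866) = 12.09576 u; Δm = 0.09905 u; E_B = 92.264 MeV; E_B/A = 7.689 MeV
titanium-48: Σm = 22(1.0073) + 26(1.00866) = 48.38576 u; Δm = 0.449887 u; E_B = 419.07 MeV; E_B/A = 8.731 MeV
titanium-48 has the higher binding energy per nucleon, so it is the more tightly bound nucleus.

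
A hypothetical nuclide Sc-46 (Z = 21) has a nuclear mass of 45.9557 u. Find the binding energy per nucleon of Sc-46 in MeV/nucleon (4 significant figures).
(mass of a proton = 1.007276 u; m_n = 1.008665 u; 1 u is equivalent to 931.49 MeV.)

8.378 MeV/nucleon

The nucleus contains 21 protons and 46 − 21 = 25 neutrons.
Σm = 21·m_p + 25·m_n = 21.152796 + 25.216625 = 46.369421 u
Δm = 46.369421 − 45.9557 = 0.413721 u
Binding energy = Δm·c² = 0.413721 × 931.49 MeV/u = 385.377 MeV
BE/A = 385.377 MeV / 46 = 8.378 MeV/nucleon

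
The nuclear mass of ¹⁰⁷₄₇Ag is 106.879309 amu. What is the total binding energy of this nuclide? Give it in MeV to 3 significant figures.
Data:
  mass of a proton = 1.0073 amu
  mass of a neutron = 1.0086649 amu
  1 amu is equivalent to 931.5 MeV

916 MeV

Z = 47, so N = A − Z = 107 − 47 = 60.
Mass of separated nucleons = 47(1.0073) + 60(1.0086649) = 47.3431 + 60.5198940 = 107.8629940 amu
Mass defect Δm = 107.8629940 − 106.879309 = 0.9836850 amu
E_B = 0.9836850 × 931.5 = 916.303 MeV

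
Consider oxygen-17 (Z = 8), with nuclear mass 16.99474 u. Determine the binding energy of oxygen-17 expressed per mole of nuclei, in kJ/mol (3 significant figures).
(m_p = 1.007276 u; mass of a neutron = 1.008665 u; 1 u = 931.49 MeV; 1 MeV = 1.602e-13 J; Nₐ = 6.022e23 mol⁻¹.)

1.27e+10 kJ/mol

Mass of separated nucleons = 8(1.007276) + 9(1.008665) = 8.058208 + 9.077985 = 17.136193 u
The mass defect is 17.136193 − 16.99474 = 0.141453 u.
Binding energy = Δm·c² = 0.141453 × 931.49 MeV/u = 131.762 MeV
Per nucleus in joules: 131.762 MeV × 1.602e-13 J/MeV = 2.1108e-11 J
Per mole: 2.1108e-11 J × 6.022e23 mol⁻¹ = 1.2711e+13 J/mol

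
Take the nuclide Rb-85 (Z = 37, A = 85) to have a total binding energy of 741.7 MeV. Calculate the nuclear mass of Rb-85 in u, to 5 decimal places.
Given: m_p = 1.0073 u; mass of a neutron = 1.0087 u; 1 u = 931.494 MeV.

84.89145 u

Mass defect = 741.7 MeV / (931.494 MeV/u) = 0.7962477 u
Constituent mass = 37(1.0073) + 48(1.0087) = 85.6877 u
Nuclear mass = 85.6877 − 0.7962477 = 84.8914523 u ≈ 84.89145 u (to 5 decimal places)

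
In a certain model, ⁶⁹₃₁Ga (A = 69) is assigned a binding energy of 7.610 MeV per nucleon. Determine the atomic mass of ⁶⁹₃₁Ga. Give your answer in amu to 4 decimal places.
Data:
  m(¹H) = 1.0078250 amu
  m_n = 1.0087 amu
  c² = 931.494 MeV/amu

Total binding energy = 69 × 7.610 = 525.090 MeV
Mass defect = 525.090 MeV / (931.494 MeV/amu) = 0.563707 amu
Constituent mass = 31(1.0078250) + 38(1.0087) = 69.5731750 amu
Atomic mass = 69.5731750 − 0.563707 = 69.0094680 amu ≈ 69.0095 amu (to 4 decimal places)

69.0095 amu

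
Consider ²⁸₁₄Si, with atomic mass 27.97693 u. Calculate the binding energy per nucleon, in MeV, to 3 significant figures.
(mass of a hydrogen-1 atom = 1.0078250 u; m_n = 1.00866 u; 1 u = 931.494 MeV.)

Z = 14, so N = A − Z = 28 − 14 = 14.
Total constituent mass: 14 × 1.0078250 + 14 × 1.00866 = 28.2307900 u
Δm = 28.2307900 − 27.97693 = 0.2538600 u
Converting to energy: 0.2538600 u × 931.494 MeV/u = 236.469 MeV
Per nucleon: 236.469 / 28 = 8.445 MeV

8.45 MeV/nucleon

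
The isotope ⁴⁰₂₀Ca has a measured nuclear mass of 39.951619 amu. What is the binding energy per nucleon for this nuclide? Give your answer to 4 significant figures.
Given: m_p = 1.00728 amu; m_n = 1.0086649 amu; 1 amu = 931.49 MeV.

Mass of separated nucleons = 20(1.00728) + 20(1.0086649) = 20.14560 + 20.1732980 = 40.3188980 amu
Mass defect Δm = 40.3188980 − 39.951619 = 0.3672790 amu
Binding energy = Δm·c² = 0.3672790 × 931.49 MeV/amu = 342.117 MeV
Per nucleon: 342.117 / 40 = 8.553 MeV

8.553 MeV/nucleon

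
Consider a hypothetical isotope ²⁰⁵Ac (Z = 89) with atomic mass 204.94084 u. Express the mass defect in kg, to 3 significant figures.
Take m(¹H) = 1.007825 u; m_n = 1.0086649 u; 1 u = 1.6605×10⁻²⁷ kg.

Mass of separated nucleons = 89(1.007825) + 116(1.0086649) = 89.696425 + 117.0051284 = 206.7015534 u
Δm = 206.7015534 − 204.94084 = 1.7607134 u
In SI units: 1.7607134 u × 1.6605×10⁻²⁷ kg/u = 2.9237e-27 kg

2.92e-27 kg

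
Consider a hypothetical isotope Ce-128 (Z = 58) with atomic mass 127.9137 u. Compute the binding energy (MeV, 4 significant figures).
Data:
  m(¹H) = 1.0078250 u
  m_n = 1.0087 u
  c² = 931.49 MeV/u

1070 MeV

The nucleus contains 58 protons and 128 − 58 = 70 neutrons.
Total constituent mass: 58 × 1.0078250 + 70 × 1.0087 = 129.0628500 u
The mass defect is 129.0628500 − 127.9137 = 1.1491500 u.
Converting to energy: 1.1491500 u × 931.49 MeV/u = 1070.42 MeV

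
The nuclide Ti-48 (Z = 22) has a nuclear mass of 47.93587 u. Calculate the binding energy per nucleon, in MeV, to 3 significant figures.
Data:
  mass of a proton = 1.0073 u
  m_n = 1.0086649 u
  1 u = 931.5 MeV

Total constituent mass: 22 × 1.0073 + 26 × 1.0086649 = 48.3858874 u
Δm = 48.3858874 − 47.93587 = 0.4500174 u
Converting to energy: 0.4500174 u × 931.5 MeV/u = 419.191 MeV
Dividing by A = 48 gives 8.733 MeV per nucleon.

8.73 MeV/nucleon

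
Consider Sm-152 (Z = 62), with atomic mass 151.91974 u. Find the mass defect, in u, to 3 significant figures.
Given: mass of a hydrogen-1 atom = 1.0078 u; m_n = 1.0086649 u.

The nucleus contains 62 protons and 152 − 62 = 90 neutrons.
Σm = 62·m(¹H) + 90·m_n = 62.4836 + 90.7798410 = 153.2634410 u
Δm = 153.2634410 − 151.91974 = 1.3437010 u

1.34 u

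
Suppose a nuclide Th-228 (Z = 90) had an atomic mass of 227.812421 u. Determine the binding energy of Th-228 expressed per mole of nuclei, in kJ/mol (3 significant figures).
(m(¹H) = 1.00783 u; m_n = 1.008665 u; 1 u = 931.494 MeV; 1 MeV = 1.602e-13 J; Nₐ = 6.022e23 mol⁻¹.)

1.88e+11 kJ/mol

The nucleus contains 90 protons and 228 − 90 = 138 neutrons.
Mass of separated nucleons = 90(1.00783) + 138(1.008665) = 90.70470 + 139.195770 = 229.900470 u
The mass defect is 229.900470 − 227.812421 = 2.088049 u.
Binding energy = Δm·c² = 2.088049 × 931.494 MeV/u = 1945.01 MeV
Per nucleus in joules: 1945.01 MeV × 1.602e-13 J/MeV = 3.1159e-10 J
Per mole: 3.1159e-10 J × 6.022e23 mol⁻¹ = 1.8764e+14 J/mol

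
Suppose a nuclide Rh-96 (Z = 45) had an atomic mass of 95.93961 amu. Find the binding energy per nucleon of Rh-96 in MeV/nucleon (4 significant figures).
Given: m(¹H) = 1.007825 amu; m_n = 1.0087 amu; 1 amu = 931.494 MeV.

8.308 MeV/nucleon

The nucleus contains 45 protons and 96 − 45 = 51 neutrons.
Σm = 45·m(¹H) + 51·m_n = 45.352125 + 51.4437 = 96.795825 amu
The mass defect is 96.795825 − 95.93961 = 0.856215 amu.
Converting to energy: 0.856215 amu × 931.494 MeV/amu = 797.559 MeV
Per nucleon: 797.559 / 96 = 8.308 MeV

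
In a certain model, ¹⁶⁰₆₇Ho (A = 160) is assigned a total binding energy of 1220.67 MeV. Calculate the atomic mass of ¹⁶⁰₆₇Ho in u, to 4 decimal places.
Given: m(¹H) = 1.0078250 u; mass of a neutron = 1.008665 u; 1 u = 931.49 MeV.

Mass defect = 1220.67 MeV / (931.49 MeV/u) = 1.310449 u
Constituent mass = 67(1.0078250) + 93(1.008665) = 161.3301200 u
Atomic mass = 161.3301200 − 1.310449 = 160.0196710 u ≈ 160.0197 u (to 4 decimal places)

160.0197 u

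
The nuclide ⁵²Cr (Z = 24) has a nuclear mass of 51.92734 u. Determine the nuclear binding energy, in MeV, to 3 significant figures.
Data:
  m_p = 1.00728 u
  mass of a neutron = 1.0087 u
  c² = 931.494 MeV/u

Z = 24, so N = A − Z = 52 − 24 = 28.
Σm = 24·m_p + 28·m_n = 24.17472 + 28.2436 = 52.41832 u
Mass defect Δm = 52.41832 − 51.92734 = 0.49098 u
E_B = 0.49098 × 931.494 = 457.345 MeV

457 MeV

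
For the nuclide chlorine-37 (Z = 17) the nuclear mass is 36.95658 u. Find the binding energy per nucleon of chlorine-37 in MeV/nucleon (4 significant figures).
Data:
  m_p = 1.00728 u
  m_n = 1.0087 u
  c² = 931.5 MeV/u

8.589 MeV/nucleon

Z = 17, so N = A − Z = 37 − 17 = 20.
Σm = 17·m_p + 20·m_n = 17.12376 + 20.1740 = 37.29776 u
Δm = 37.29776 − 36.95658 = 0.34118 u
Converting to energy: 0.34118 u × 931.5 MeV/u = 317.809 MeV
Dividing by A = 37 gives 8.589 MeV per nucleon.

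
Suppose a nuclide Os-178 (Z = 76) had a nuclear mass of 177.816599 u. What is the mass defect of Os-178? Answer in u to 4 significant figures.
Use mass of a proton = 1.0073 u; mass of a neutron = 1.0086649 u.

Z = 76, so N = A − Z = 178 − 76 = 102.
Mass of separated nucleons = 76(1.0073) + 102(1.0086649) = 76.5548 + 102.8838198 = 179.4386198 u
Mass defect Δm = 179.4386198 − 177.816599 = 1.6220208 u

1.622 u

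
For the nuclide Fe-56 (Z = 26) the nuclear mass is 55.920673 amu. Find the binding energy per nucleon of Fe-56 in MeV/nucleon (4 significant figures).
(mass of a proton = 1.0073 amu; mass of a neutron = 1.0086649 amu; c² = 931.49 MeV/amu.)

8.800 MeV/nucleon

With 26 protons and 30 neutrons (A = 56):
Mass of separated nucleons = 26(1.0073) + 30(1.0086649) = 26.1898 + 30.2599470 = 56.4497470 amu
Δm = 56.4497470 − 55.920673 = 0.5290740 amu
Binding energy = Δm·c² = 0.5290740 × 931.49 MeV/amu = 492.827 MeV
BE/A = 492.827 MeV / 56 = 8.800 MeV/nucleon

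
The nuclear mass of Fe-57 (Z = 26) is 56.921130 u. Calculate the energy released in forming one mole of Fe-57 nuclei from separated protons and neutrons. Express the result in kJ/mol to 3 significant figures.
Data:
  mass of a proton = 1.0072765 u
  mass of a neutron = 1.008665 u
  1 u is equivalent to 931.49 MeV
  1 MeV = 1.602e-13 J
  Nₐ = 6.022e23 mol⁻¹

Mass of separated nucleons = 26(1.0072765) + 31(1.008665) = 26.1891890 + 31.268615 = 57.4578040 u
Δm = 57.4578040 − 56.921130 = 0.5366740 u
Converting to energy: 0.5366740 u × 931.49 MeV/u = 499.906 MeV
Per nucleus in joules: 499.906 MeV × 1.602e-13 J/MeV = 8.0085e-11 J
Per mole: 8.0085e-11 J × 6.022e23 mol⁻¹ = 4.8227e+13 J/mol

4.82e+10 kJ/mol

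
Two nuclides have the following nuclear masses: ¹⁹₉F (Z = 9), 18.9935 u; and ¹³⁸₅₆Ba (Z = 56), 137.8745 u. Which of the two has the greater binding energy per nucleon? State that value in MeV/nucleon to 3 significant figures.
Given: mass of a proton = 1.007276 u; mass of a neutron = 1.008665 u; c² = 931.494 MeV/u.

¹⁹₉F: Σm = 9(1.007276) + 10(1.008665) = 19.152134 u; Δm = 0.158634 u; E_B = 147.77 MeV; E_B/A = 7.777 MeV
¹³⁸₅₆Ba: Σm = 56(1.007276) + 82(1.008665) = 139.117986 u; Δm = 1.243486 u; E_B = 1158.3 MeV; E_B/A = 8.393 MeV
¹³⁸₅₆Ba has the higher binding energy per nucleon, so it is the more tightly bound nucleus.

¹³⁸₅₆Ba; 8.39 MeV/nucleon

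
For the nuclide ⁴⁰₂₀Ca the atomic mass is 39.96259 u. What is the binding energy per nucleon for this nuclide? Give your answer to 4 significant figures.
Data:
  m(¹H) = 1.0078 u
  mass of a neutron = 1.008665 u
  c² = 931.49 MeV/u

8.540 MeV/nucleon

With 20 protons and 20 neutrons (A = 40):
Σm = 20·m(¹H) + 20·m_n = 20.1560 + 20.173300 = 40.329300 u
The mass defect is 40.329300 − 39.96259 = 0.366710 u.
Binding energy = Δm·c² = 0.366710 × 931.49 MeV/u = 341.587 MeV
BE/A = 341.587 MeV / 40 = 8.540 MeV/nucleon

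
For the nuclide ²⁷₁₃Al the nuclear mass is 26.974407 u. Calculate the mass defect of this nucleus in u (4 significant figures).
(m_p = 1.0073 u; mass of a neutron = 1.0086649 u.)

Z = 13, so N = A − Z = 27 − 13 = 14.
Mass of separated nucleons = 13(1.0073) + 14(1.0086649) = 13.0949 + 14.1213086 = 27.2162086 u
Mass defect Δm = 27.2162086 − 26.974407 = 0.2418016 u

0.2418 u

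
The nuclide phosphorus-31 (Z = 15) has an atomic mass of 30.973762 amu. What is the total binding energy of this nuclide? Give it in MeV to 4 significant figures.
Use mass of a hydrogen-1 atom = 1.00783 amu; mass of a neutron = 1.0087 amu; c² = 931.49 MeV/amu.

Mass of separated nucleons = 15(1.00783) + 16(1.0087) = 15.11745 + 16.1392 = 31.25665 amu
Mass defect Δm = 31.25665 − 30.973762 = 0.282888 amu
E_B = 0.282888 × 931.49 = 263.507 MeV

263.5 MeV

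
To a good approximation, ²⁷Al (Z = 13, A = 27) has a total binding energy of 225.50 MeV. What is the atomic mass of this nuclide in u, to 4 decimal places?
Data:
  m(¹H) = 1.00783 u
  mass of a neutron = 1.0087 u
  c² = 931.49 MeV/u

Mass defect = 225.50 MeV / (931.49 MeV/u) = 0.242085 u
Constituent mass = 13(1.00783) + 14(1.0087) = 27.22359 u
Atomic mass = 27.22359 − 0.242085 = 26.981505 u ≈ 26.9815 u (to 4 decimal places)

26.9815 u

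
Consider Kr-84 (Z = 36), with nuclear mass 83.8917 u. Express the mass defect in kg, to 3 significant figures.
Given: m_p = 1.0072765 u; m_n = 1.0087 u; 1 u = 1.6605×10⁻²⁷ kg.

The nucleus contains 36 protons and 84 − 36 = 48 neutrons.
Mass of separated nucleons = 36(1.0072765) + 48(1.0087) = 36.2619540 + 48.4176 = 84.6795540 u
Mass defect Δm = 84.6795540 − 83.8917 = 0.7878540 u
In SI units: 0.7878540 u × 1.6605×10⁻²⁷ kg/u = 1.3082e-27 kg

1.31e-27 kg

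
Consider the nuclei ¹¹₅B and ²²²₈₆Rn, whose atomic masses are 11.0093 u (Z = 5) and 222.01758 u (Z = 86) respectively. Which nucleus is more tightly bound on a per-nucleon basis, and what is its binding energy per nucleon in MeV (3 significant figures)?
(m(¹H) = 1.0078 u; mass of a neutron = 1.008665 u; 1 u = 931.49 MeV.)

¹¹₅B: Σm = 5(1.0078) + 6(1.008665) = 11.090990 u; Δm = 0.081690 u; E_B = 76.093 MeV; E_B/A = 6.918 MeV
²²²₈₆Rn: Σm = 86(1.0078) + 136(1.008665) = 223.849240 u; Δm = 1.831660 u; E_B = 1706.17 MeV; E_B/A = 7.685 MeV
²²²₈₆Rn has the higher binding energy per nucleon, so it is the more tightly bound nucleus.

²²²₈₆Rn; 7.69 MeV/nucleon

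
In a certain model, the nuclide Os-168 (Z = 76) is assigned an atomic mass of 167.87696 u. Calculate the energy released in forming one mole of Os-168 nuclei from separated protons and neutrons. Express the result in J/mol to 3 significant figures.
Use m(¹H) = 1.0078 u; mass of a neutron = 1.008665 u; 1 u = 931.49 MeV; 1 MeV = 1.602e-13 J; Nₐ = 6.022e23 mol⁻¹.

Σm = 76·m(¹H) + 92·m_n = 76.5928 + 92.797180 = 169.389980 u
Δm = 169.389980 − 167.87696 = 1.513020 u
E_B = 1.513020 × 931.49 = 1409.36 MeV
Per nucleus in joules: 1409.36 MeV × 1.602e-13 J/MeV = 2.2578e-10 J
Per mole: 2.2578e-10 J × 6.022e23 mol⁻¹ = 1.3596e+14 J/mol

1.36e+14 J/mol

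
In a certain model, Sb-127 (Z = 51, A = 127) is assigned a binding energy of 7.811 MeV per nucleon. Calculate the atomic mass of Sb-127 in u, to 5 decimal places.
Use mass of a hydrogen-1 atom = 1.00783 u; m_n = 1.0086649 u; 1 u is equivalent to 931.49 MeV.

Total binding energy = 127 × 7.811 = 991.997 MeV
Mass defect = 991.997 MeV / (931.49 MeV/u) = 1.0649572 u
Constituent mass = 51(1.00783) + 76(1.0086649) = 128.0578624 u
Atomic mass = 128.0578624 − 1.0649572 = 126.9929052 u ≈ 126.99291 u (to 5 decimal places)

126.99291 u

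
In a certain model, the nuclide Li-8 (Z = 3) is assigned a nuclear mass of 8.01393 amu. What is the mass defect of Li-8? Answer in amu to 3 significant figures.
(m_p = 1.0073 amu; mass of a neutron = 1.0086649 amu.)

0.0513 amu

Σm = 3·m_p + 5·m_n = 3.0219 + 5.0433245 = 8.0652245 amu
Mass defect Δm = 8.0652245 − 8.01393 = 0.0512945 amu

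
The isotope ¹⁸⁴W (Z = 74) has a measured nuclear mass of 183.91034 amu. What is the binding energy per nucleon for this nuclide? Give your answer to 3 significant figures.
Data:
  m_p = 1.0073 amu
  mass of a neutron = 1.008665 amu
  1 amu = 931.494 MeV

Mass of separated nucleons = 74(1.0073) + 110(1.008665) = 74.5402 + 110.953150 = 185.493350 amu
The mass defect is 185.493350 − 183.91034 = 1.583010 amu.
Converting to energy: 1.583010 amu × 931.494 MeV/amu = 1474.56 MeV
BE/A = 1474.56 MeV / 184 = 8.014 MeV/nucleon

8.01 MeV/nucleon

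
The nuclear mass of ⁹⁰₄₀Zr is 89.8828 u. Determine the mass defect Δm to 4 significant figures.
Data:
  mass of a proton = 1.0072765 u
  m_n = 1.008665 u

0.8415 u

With 40 protons and 50 neutrons (A = 90):
Total constituent mass: 40 × 1.0072765 + 50 × 1.008665 = 90.7243100 u
Mass defect Δm = 90.7243100 − 89.8828 = 0.8415100 u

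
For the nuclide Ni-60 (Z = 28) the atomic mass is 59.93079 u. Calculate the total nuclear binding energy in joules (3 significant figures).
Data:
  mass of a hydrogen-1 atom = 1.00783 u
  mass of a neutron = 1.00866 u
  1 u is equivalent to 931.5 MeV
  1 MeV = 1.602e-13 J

8.44e-11 J

Mass of separated nucleons = 28(1.00783) + 32(1.00866) = 28.21924 + 32.27712 = 60.49636 u
Mass defect Δm = 60.49636 − 59.93079 = 0.56557 u
Converting to energy: 0.56557 u × 931.5 MeV/u = 526.828 MeV
In joules: 526.828 MeV × 1.602e-13 J/MeV = 8.4398e-11 J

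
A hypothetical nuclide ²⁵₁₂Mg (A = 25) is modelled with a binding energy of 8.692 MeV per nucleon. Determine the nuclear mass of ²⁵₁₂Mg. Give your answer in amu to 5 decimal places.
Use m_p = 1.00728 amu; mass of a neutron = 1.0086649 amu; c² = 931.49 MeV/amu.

24.96672 amu

Total binding energy = 25 × 8.692 = 217.300 MeV
Mass defect = 217.300 MeV / (931.49 MeV/amu) = 0.2332822 amu
Constituent mass = 12(1.00728) + 13(1.0086649) = 25.2000037 amu
Nuclear mass = 25.2000037 − 0.2332822 = 24.9667215 amu ≈ 24.96672 amu (to 5 decimal places)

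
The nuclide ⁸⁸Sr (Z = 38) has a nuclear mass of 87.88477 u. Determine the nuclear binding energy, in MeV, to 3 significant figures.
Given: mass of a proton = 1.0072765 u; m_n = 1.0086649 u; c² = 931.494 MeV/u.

The nucleus contains 38 protons and 88 − 38 = 50 neutrons.
Total constituent mass: 38 × 1.0072765 + 50 × 1.0086649 = 88.7097520 u
The mass defect is 88.7097520 − 87.88477 = 0.8249820 u.
Binding energy = Δm·c² = 0.8249820 × 931.494 MeV/u = 768.466 MeV

768 MeV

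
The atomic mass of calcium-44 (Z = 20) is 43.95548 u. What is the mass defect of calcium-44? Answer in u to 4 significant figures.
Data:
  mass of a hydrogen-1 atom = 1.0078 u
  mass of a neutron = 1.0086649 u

Σm = 20·m(¹H) + 24·m_n = 20.1560 + 24.2079576 = 44.3639576 u
The mass defect is 44.3639576 − 43.95548 = 0.4084776 u.

0.4085 u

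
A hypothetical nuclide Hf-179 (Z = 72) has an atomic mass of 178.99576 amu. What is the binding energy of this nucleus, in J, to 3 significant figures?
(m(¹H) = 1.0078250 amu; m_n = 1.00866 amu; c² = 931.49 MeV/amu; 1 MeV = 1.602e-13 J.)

2.23e-10 J

Z = 72, so N = A − Z = 179 − 72 = 107.
Σm = 72·m(¹H) + 107·m_n = 72.5634000 + 107.92662 = 180.4900200 amu
The mass defect is 180.4900200 − 178.99576 = 1.4942600 amu.
E_B = 1.4942600 × 931.49 = 1391.89 MeV
In joules: 1391.89 MeV × 1.602e-13 J/MeV = 2.2298e-10 J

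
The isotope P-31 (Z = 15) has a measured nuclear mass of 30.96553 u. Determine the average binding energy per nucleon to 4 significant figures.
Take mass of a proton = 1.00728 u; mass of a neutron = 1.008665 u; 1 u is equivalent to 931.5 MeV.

Z = 15, so N = A − Z = 31 − 15 = 16.
Total constituent mass: 15 × 1.00728 + 16 × 1.008665 = 31.247840 u
Δm = 31.247840 − 30.96553 = 0.282310 u
Converting to energy: 0.282310 u × 931.5 MeV/u = 262.972 MeV
Dividing by A = 31 gives 8.483 MeV per nucleon.

8.483 MeV/nucleon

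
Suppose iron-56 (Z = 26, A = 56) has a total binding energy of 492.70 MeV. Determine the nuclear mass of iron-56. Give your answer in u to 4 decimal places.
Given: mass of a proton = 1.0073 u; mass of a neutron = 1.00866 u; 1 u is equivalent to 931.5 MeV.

Mass defect = 492.70 MeV / (931.5 MeV/u) = 0.528932 u
Constituent mass = 26(1.0073) + 30(1.00866) = 56.44960 u
Nuclear mass = 56.44960 − 0.528932 = 55.920668 u ≈ 55.9207 u (to 4 decimal places)

55.9207 u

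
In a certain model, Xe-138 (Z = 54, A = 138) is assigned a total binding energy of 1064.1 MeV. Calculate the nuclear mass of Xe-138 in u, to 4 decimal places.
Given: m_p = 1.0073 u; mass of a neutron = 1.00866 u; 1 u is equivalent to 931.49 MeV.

Mass defect = 1064.1 MeV / (931.49 MeV/u) = 1.142363 u
Constituent mass = 54(1.0073) + 84(1.00866) = 139.12164 u
Nuclear mass = 139.12164 − 1.142363 = 137.979277 u ≈ 137.9793 u (to 4 decimal places)

137.9793 u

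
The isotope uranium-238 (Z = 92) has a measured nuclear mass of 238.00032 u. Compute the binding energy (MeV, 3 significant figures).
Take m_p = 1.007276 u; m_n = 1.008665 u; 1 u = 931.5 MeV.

Mass of separated nucleons = 92(1.007276) + 146(1.008665) = 92.669392 + 147.265090 = 239.934482 u
Δm = 239.934482 − 238.00032 = 1.934162 u
Binding energy = Δm·c² = 1.934162 × 931.5 MeV/u = 1801.67 MeV

1800 MeV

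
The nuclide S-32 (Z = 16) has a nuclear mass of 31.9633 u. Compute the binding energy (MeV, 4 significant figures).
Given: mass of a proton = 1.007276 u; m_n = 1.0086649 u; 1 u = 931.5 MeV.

With 16 protons and 16 neutrons (A = 32):
Σm = 16·m_p + 16·m_n = 16.116416 + 16.1386384 = 32.2550544 u
Mass defect Δm = 32.2550544 − 31.9633 = 0.2917544 u
Binding energy = Δm·c² = 0.2917544 × 931.5 MeV/u = 271.769 MeV

271.8 MeV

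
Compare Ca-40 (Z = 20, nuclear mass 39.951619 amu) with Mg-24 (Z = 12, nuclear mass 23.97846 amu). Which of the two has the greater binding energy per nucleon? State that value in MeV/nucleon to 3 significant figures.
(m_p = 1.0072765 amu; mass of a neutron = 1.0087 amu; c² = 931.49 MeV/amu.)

Ca-40: Σm = 20(1.0072765) + 20(1.0087) = 40.3195300 amu; Δm = 0.3679110 amu; E_B = 342.71 MeV; E_B/A = 8.568 MeV
Mg-24: Σm = 12(1.0072765) + 12(1.0087) = 24.1917180 amu; Δm = 0.2132580 amu; E_B = 198.65 MeV; E_B/A = 8.277 MeV
Ca-40 has the higher binding energy per nucleon, so it is the more tightly bound nucleus.

Ca-40; 8.57 MeV/nucleon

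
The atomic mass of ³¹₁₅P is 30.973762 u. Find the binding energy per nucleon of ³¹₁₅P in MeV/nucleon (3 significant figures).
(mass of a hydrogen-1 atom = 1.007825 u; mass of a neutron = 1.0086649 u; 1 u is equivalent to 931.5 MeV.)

8.48 MeV/nucleon

The nucleus contains 15 protons and 31 − 15 = 16 neutrons.
Mass of separated nucleons = 15(1.007825) + 16(1.0086649) = 15.117375 + 16.1386384 = 31.2560134 u
Δm = 31.2560134 − 30.973762 = 0.2822514 u
Binding energy = Δm·c² = 0.2822514 × 931.5 MeV/u = 262.917 MeV
Dividing by A = 31 gives 8.481 MeV per nucleon.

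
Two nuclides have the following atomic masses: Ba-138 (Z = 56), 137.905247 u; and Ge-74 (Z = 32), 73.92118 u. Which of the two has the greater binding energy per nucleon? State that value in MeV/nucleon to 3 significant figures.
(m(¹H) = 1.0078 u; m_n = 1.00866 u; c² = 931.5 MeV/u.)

Ge-74; 8.71 MeV/nucleon

Ba-138: Σm = 56(1.0078) + 82(1.00866) = 139.14692 u; Δm = 1.241673 u; E_B = 1156.6 MeV; E_B/A = 8.381 MeV
Ge-74: Σm = 32(1.0078) + 42(1.00866) = 74.61332 u; Δm = 0.69214 u; E_B = 644.73 MeV; E_B/A = 8.713 MeV
Ge-74 has the higher binding energy per nucleon, so it is the more tightly bound nucleus.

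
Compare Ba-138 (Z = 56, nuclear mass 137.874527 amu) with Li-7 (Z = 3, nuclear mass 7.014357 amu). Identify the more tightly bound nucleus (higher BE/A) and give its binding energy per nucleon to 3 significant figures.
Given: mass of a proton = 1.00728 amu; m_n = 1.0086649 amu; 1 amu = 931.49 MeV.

Ba-138: Σm = 56(1.00728) + 82(1.0086649) = 139.1182018 amu; Δm = 1.2436748 amu; E_B = 1158.47 MeV; E_B/A = 8.3947 MeV
Li-7: Σm = 3(1.00728) + 4(1.0086649) = 7.0564996 amu; Δm = 0.0421426 amu; E_B = 39.255 MeV; E_B/A = 5.608 MeV
Ba-138 has the higher binding energy per nucleon, so it is the more tightly bound nucleus.

Ba-138; 8.39 MeV/nucleon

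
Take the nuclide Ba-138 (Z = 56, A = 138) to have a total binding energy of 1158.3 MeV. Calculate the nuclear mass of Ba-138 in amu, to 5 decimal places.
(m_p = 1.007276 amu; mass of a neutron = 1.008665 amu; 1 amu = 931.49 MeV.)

137.87449 amu

Mass defect = 1158.3 MeV / (931.49 MeV/amu) = 1.2434916 amu
Constituent mass = 56(1.007276) + 82(1.008665) = 139.117986 amu
Nuclear mass = 139.117986 − 1.2434916 = 137.8744944 amu ≈ 137.87449 amu (to 5 decimal places)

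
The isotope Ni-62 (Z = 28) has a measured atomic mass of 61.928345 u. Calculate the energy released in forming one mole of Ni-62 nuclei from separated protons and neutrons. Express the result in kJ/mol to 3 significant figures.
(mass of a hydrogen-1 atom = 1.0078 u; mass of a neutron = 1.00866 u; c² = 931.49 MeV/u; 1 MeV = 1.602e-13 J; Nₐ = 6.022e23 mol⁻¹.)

Σm = 28·m(¹H) + 34·m_n = 28.2184 + 34.29444 = 62.51284 u
Δm = 62.51284 − 61.928345 = 0.584495 u
Converting to energy: 0.584495 u × 931.49 MeV/u = 544.451 MeV
Per nucleus in joules: 544.451 MeV × 1.602e-13 J/MeV = 8.7221e-11 J
Per mole: 8.7221e-11 J × 6.022e23 mol⁻¹ = 5.2524e+13 J/mol

5.25e+10 kJ/mol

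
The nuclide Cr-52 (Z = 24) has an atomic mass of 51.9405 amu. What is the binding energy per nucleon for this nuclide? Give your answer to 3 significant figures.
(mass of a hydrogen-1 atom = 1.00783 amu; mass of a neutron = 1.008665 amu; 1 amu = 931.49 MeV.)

8.78 MeV/nucleon

With 24 protons and 28 neutrons (A = 52):
Total constituent mass: 24 × 1.00783 + 28 × 1.008665 = 52.430540 amu
The mass defect is 52.430540 − 51.9405 = 0.490040 amu.
Binding energy = Δm·c² = 0.490040 × 931.49 MeV/amu = 456.467 MeV
Dividing by A = 52 gives 8.778 MeV per nucleon.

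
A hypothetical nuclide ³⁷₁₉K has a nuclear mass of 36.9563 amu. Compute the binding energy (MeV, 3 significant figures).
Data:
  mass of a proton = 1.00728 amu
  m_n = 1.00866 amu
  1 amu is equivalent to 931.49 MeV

Z = 19, so N = A − Z = 37 − 19 = 18.
Σm = 19·m_p + 18·m_n = 19.13832 + 18.15588 = 37.29420 amu
The mass defect is 37.29420 − 36.9563 = 0.33790 amu.
E_B = 0.33790 × 931.49 = 314.750 MeV

315 MeV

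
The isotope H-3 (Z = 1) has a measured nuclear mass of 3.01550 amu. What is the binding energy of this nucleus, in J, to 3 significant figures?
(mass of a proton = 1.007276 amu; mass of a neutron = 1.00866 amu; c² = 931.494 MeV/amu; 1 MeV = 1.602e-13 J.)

With 1 protons and 2 neutrons (A = 3):
Σm = 1·m_p + 2·m_n = 1.007276 + 2.01732 = 3.024596 amu
Mass defect Δm = 3.024596 − 3.01550 = 0.009096 amu
E_B = 0.009096 × 931.494 = 8.47287 MeV
In joules: 8.47287 MeV × 1.602e-13 J/MeV = 1.3574e-12 J

1.36e-12 J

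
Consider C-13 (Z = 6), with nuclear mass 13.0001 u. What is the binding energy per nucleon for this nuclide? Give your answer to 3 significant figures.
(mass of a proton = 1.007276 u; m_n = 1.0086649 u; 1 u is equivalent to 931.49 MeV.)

7.47 MeV/nucleon

The nucleus contains 6 protons and 13 − 6 = 7 neutrons.
Σm = 6·m_p + 7·m_n = 6.043656 + 7.0606543 = 13.1043103 u
Mass defect Δm = 13.1043103 − 13.0001 = 0.1042103 u
E_B = 0.1042103 × 931.49 = 97.0709 MeV
Per nucleon: 97.0709 / 13 = 7.467 MeV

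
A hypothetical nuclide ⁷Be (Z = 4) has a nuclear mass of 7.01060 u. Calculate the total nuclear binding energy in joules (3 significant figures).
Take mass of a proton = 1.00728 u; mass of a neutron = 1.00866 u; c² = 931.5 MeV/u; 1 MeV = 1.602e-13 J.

6.64e-12 J

Z = 4, so N = A − Z = 7 − 4 = 3.
Σm = 4·m_p + 3·m_n = 4.02912 + 3.02598 = 7.05510 u
The mass defect is 7.05510 − 7.01060 = 0.04450 u.
E_B = 0.04450 × 931.5 = 41.4518 MeV
In joules: 41.4518 MeV × 1.602e-13 J/MeV = 6.6406e-12 J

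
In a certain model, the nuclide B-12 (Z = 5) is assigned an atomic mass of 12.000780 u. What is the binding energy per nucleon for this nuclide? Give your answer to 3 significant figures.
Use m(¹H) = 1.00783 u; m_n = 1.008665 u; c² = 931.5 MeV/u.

7.69 MeV/nucleon

Σm = 5·m(¹H) + 7·m_n = 5.03915 + 7.060655 = 12.099805 u
Δm = 12.099805 − 12.000780 = 0.099025 u
Converting to energy: 0.099025 u × 931.5 MeV/u = 92.2418 MeV
BE/A = 92.2418 MeV / 12 = 7.687 MeV/nucleon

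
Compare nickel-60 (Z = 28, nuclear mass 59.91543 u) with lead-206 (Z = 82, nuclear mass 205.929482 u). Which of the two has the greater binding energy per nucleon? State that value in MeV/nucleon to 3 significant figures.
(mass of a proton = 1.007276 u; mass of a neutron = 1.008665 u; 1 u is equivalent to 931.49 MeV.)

nickel-60: Σm = 28(1.007276) + 32(1.008665) = 60.481008 u; Δm = 0.565578 u; E_B = 526.83 MeV; E_B/A = 8.781 MeV
lead-206: Σm = 82(1.007276) + 124(1.008665) = 207.671092 u; Δm = 1.741610 u; E_B = 1622.3 MeV; E_B/A = 7.875 MeV
nickel-60 has the higher binding energy per nucleon, so it is the more tightly bound nucleus.

nickel-60; 8.78 MeV/nucleon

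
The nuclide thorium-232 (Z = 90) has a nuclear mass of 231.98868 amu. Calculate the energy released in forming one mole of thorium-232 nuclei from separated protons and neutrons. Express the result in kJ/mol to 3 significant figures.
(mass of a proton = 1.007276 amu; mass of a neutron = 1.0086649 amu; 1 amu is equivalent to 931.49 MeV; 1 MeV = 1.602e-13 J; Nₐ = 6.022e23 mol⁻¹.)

With 90 protons and 142 neutrons (A = 232):
Mass of separated nucleons = 90(1.007276) + 142(1.0086649) = 90.654840 + 143.2304158 = 233.8852558 amu
Δm = 233.8852558 − 231.98868 = 1.8965758 amu
Converting to energy: 1.8965758 amu × 931.49 MeV/amu = 1766.64 MeV
Per nucleus in joules: 1766.64 MeV × 1.602e-13 J/MeV = 2.8302e-10 J
Per mole: 2.8302e-10 J × 6.022e23 mol⁻¹ = 1.7043e+14 J/mol

1.70e+11 kJ/mol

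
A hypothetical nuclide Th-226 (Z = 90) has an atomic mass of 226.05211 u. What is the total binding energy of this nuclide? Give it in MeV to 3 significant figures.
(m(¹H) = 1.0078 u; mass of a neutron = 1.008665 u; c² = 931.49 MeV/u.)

Z = 90, so N = A − Z = 226 − 90 = 136.
Σm = 90·m(¹H) + 136·m_n = 90.7020 + 137.178440 = 227.880440 u
The mass defect is 227.880440 − 226.05211 = 1.828330 u.
E_B = 1.828330 × 931.49 = 1703.07 MeV

1700 MeV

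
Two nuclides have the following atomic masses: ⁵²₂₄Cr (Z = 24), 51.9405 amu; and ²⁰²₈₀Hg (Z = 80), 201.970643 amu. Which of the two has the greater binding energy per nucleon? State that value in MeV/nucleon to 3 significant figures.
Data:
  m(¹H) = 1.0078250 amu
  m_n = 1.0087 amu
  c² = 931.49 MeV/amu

⁵²₂₄Cr: Σm = 24(1.0078250) + 28(1.0087) = 52.4314000 amu; Δm = 0.4909000 amu; E_B = 457.27 MeV; E_B/A = 8.794 MeV
²⁰²₈₀Hg: Σm = 80(1.0078250) + 122(1.0087) = 203.6874000 amu; Δm = 1.7167570 amu; E_B = 1599.14 MeV; E_B/A = 7.917 MeV
⁵²₂₄Cr has the higher binding energy per nucleon, so it is the more tightly bound nucleus.

⁵²₂₄Cr; 8.79 MeV/nucleon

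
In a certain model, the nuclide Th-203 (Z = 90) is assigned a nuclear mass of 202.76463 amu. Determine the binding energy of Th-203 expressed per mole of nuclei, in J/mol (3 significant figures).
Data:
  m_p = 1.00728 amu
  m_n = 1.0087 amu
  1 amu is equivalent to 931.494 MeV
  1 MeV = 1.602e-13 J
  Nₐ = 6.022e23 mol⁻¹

Z = 90, so N = A − Z = 203 − 90 = 113.
Mass of separated nucleons = 90(1.00728) + 113(1.0087) = 90.65520 + 113.9831 = 204.63830 amu
Δm = 204.63830 − 202.76463 = 1.87367 amu
Converting to energy: 1.87367 amu × 931.494 MeV/amu = 1745.31 MeV
Per nucleus in joules: 1745.31 MeV × 1.602e-13 J/MeV = 2.7960e-10 J
Per mole: 2.7960e-10 J × 6.022e23 mol⁻¹ = 1.6838e+14 J/mol

1.68e+14 J/mol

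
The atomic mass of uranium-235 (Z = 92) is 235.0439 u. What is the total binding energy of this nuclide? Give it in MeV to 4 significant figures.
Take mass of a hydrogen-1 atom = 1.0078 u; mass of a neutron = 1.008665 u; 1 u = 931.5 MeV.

1782 MeV

Total constituent mass: 92 × 1.0078 + 143 × 1.008665 = 236.956695 u
The mass defect is 236.956695 − 235.0439 = 1.912795 u.
Binding energy = Δm·c² = 1.912795 × 931.5 MeV/u = 1781.77 MeV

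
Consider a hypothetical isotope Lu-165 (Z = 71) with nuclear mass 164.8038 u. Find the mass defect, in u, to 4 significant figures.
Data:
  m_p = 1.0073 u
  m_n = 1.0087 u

Z = 71, so N = A − Z = 165 − 71 = 94.
Mass of separated nucleons = 71(1.0073) + 94(1.0087) = 71.5183 + 94.8178 = 166.3361 u
The mass defect is 166.3361 − 164.8038 = 1.5323 u.

1.532 u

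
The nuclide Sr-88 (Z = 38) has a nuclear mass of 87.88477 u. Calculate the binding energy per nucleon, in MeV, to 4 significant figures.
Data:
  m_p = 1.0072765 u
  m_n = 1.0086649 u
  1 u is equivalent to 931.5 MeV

8.733 MeV/nucleon

Z = 38, so N = A − Z = 88 − 38 = 50.
Total constituent mass: 38 × 1.0072765 + 50 × 1.0086649 = 88.7097520 u
Δm = 88.7097520 − 87.88477 = 0.8249820 u
Binding energy = Δm·c² = 0.8249820 × 931.5 MeV/u = 768.471 MeV
BE/A = 768.471 MeV / 88 = 8.733 MeV/nucleon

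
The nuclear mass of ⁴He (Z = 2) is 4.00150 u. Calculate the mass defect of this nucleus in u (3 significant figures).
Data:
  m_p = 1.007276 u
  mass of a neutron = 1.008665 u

Total constituent mass: 2 × 1.007276 + 2 × 1.008665 = 4.031882 u
Δm = 4.031882 − 4.00150 = 0.030382 u

0.0304 u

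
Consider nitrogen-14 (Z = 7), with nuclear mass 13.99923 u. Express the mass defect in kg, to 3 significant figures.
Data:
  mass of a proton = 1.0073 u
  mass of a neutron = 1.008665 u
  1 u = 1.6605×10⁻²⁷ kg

The nucleus contains 7 protons and 14 − 7 = 7 neutrons.
Σm = 7·m_p + 7·m_n = 7.0511 + 7.060655 = 14.111755 u
Mass defect Δm = 14.111755 − 13.99923 = 0.112525 u
In SI units: 0.112525 u × 1.6605×10⁻²⁷ kg/u = 1.8685e-28 kg

1.87e-28 kg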